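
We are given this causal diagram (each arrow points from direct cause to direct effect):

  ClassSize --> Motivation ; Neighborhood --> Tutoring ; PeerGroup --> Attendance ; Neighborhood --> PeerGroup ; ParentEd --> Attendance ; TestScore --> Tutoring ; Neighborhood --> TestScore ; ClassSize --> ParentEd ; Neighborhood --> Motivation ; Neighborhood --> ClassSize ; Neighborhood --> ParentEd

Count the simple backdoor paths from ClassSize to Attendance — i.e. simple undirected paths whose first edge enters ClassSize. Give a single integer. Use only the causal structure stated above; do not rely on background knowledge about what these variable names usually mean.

A backdoor path from ClassSize to Attendance is any simple undirected path whose first edge points into ClassSize (i.e. leaves ClassSize via a parent).
Parents of ClassSize: {Neighborhood}.
Enumerating:
  P1: ClassSize <- Neighborhood -> ParentEd -> Attendance
  P2: ClassSize <- Neighborhood -> PeerGroup -> Attendance
That exhausts the simple backdoor paths. Count: 2.

2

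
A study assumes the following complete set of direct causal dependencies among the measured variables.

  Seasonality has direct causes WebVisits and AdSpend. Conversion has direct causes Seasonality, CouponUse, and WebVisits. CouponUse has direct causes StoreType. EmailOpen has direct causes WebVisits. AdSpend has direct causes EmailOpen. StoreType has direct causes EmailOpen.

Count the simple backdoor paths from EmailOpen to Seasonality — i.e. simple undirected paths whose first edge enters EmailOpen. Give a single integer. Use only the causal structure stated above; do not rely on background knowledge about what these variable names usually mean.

2

A backdoor path from EmailOpen to Seasonality is any simple undirected path whose first edge points into EmailOpen (i.e. leaves EmailOpen via a parent).
Parents of EmailOpen: {WebVisits}.
Enumerating:
  P1: EmailOpen <- WebVisits -> Seasonality
  P2: EmailOpen <- WebVisits -> Conversion <- Seasonality
That exhausts the simple backdoor paths. Count: 2.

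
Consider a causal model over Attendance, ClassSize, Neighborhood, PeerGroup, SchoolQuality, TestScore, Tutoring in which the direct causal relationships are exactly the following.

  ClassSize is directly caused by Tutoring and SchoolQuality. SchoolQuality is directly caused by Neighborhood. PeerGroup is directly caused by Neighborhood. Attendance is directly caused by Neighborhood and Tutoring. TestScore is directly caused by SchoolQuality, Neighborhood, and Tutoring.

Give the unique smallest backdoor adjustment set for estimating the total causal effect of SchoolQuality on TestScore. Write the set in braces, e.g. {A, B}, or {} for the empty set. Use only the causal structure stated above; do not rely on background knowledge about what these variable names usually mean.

Variables eligible for adjustment (non-descendants of SchoolQuality, excluding SchoolQuality and TestScore): {Attendance, Neighborhood, PeerGroup, Tutoring}.
Backdoor paths from SchoolQuality to TestScore:
  P1: SchoolQuality <- Neighborhood -> TestScore
  P2: SchoolQuality <- Neighborhood -> Attendance <- Tutoring -> TestScore
The empty set is not sufficient: P1 (SchoolQuality <- Neighborhood -> TestScore) has no collider blocking it and no conditioned non-collider, so it is open.
Try {Neighborhood}:
  P1: blocked at fork node Neighborhood ∈ conditioning set.
  P2: blocked at fork node Neighborhood ∈ conditioning set.
{Neighborhood} contains no descendant of SchoolQuality and blocks every backdoor path.
No other singleton works — e.g. {Tutoring} leaves P1 open — so {Neighborhood} is the unique smallest valid adjustment set.

{Neighborhood}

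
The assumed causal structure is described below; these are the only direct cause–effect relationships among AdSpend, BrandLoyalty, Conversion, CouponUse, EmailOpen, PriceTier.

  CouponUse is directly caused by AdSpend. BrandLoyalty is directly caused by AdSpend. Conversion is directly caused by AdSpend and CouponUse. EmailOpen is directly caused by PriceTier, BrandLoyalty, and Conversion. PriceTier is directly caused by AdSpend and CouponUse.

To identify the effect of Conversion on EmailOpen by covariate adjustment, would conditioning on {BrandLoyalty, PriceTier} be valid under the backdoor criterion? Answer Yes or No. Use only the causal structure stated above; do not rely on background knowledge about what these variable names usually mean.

Yes

Backdoor paths from Conversion to EmailOpen (paths whose first edge points into Conversion):
  P1: Conversion <- AdSpend -> CouponUse -> PriceTier -> EmailOpen
  P2: Conversion <- AdSpend -> BrandLoyalty -> EmailOpen
  P3: Conversion <- AdSpend -> PriceTier -> EmailOpen
  P4: Conversion <- CouponUse <- AdSpend -> BrandLoyalty -> EmailOpen
  P5: Conversion <- CouponUse <- AdSpend -> PriceTier -> EmailOpen
  P6: Conversion <- CouponUse -> PriceTier <- AdSpend -> BrandLoyalty -> EmailOpen
  P7: Conversion <- CouponUse -> PriceTier -> EmailOpen
Condition 1 (no descendant of Conversion in the set): holds — descendants of Conversion are {EmailOpen}; none are in {BrandLoyalty, PriceTier}.
Condition 2 (every backdoor path blocked by {BrandLoyalty, PriceTier}):
  P1: blocked at chain node PriceTier ∈ conditioning set.
  P2: blocked at chain node BrandLoyalty ∈ conditioning set.
  P3: blocked at chain node PriceTier ∈ conditioning set.
  P4: blocked at chain node BrandLoyalty ∈ conditioning set.
  P5: blocked at chain node PriceTier ∈ conditioning set.
  P6: blocked at chain node BrandLoyalty ∈ conditioning set.
  P7: blocked at chain node PriceTier ∈ conditioning set.
{BrandLoyalty, PriceTier} satisfies the backdoor criterion.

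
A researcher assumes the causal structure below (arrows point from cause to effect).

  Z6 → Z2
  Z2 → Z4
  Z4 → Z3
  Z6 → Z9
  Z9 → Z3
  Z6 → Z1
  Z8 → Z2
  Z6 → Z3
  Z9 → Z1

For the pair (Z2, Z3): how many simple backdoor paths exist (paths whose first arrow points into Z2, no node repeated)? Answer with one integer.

A backdoor path from Z2 to Z3 is any simple undirected path whose first edge points into Z2 (i.e. leaves Z2 via a parent).
Parents of Z2: {Z6, Z8}.
Enumerating:
  P1: Z2 <- Z6 -> Z9 -> Z3
  P2: Z2 <- Z6 -> Z1 <- Z9 -> Z3
  P3: Z2 <- Z6 -> Z3
That exhausts the simple backdoor paths. Count: 3.

3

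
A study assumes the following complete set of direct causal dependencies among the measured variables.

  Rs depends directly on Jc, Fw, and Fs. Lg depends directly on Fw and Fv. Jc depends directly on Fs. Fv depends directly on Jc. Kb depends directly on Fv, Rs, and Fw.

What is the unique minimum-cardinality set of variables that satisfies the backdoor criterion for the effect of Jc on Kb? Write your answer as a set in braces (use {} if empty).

{Fs}

Variables eligible for adjustment (non-descendants of Jc, excluding Jc and Kb): {Fs, Fw}.
Backdoor paths from Jc to Kb:
  P1: Jc <- Fs -> Rs <- Fw -> Kb
  P2: Jc <- Fs -> Rs <- Fw -> Lg <- Fv -> Kb
  P3: Jc <- Fs -> Rs -> Kb
The empty set is not sufficient: P3 (Jc <- Fs -> Rs -> Kb) has no collider blocking it and no conditioned non-collider, so it is open.
Try {Fs}:
  P1: blocked at fork node Fs ∈ conditioning set.
  P2: blocked at fork node Fs ∈ conditioning set.
  P3: blocked at fork node Fs ∈ conditioning set.
{Fs} contains no descendant of Jc and blocks every backdoor path.
No other singleton works — e.g. {Fw} leaves P3 open — so {Fs} is the unique smallest valid adjustment set.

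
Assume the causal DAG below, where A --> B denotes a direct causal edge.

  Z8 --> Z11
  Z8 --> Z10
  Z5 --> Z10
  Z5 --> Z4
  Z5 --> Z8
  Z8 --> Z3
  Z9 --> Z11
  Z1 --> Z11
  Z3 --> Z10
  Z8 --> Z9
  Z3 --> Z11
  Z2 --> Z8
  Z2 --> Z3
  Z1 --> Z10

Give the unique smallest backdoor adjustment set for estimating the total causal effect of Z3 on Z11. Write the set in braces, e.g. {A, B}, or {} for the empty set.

{Z8}

Variables eligible for adjustment (non-descendants of Z3, excluding Z3 and Z11): {Z1, Z2, Z4, Z5, Z8, Z9}.
Backdoor paths from Z3 to Z11:
  P1: Z3 <- Z2 -> Z8 <- Z5 -> Z10 <- Z1 -> Z11
  P2: Z3 <- Z2 -> Z8 -> Z9 -> Z11
  P3: Z3 <- Z2 -> Z8 -> Z10 <- Z1 -> Z11
  P4: Z3 <- Z2 -> Z8 -> Z11
  P5: Z3 <- Z8 <- Z5 -> Z10 <- Z1 -> Z11
  P6: Z3 <- Z8 -> Z9 -> Z11
  P7: Z3 <- Z8 -> Z10 <- Z1 -> Z11
  P8: Z3 <- Z8 -> Z11
The empty set is not sufficient: P2 (Z3 <- Z2 -> Z8 -> Z9 -> Z11) has no collider blocking it and no conditioned non-collider, so it is open.
Try {Z8}:
  P1: blocked at collider Z10 (neither it nor any descendant is in the conditioning set).
  P2: blocked at chain node Z8 ∈ conditioning set.
  P3: blocked at chain node Z8 ∈ conditioning set.
  P4: blocked at chain node Z8 ∈ conditioning set.
  P5: blocked at chain node Z8 ∈ conditioning set.
  P6: blocked at fork node Z8 ∈ conditioning set.
  P7: blocked at fork node Z8 ∈ conditioning set.
  P8: blocked at fork node Z8 ∈ conditioning set.
{Z8} contains no descendant of Z3 and blocks every backdoor path.
No other singleton works — e.g. {Z5} leaves P2 open — so {Z8} is the unique smallest valid adjustment set.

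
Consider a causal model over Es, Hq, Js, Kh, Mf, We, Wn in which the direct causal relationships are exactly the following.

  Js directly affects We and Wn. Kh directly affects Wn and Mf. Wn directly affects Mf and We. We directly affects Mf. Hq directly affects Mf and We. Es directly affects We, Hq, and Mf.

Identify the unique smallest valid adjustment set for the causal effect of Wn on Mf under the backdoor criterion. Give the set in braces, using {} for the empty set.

{Js, Kh}

Variables eligible for adjustment (non-descendants of Wn, excluding Wn and Mf): {Es, Hq, Js, Kh}.
Backdoor paths from Wn to Mf:
  P1: Wn <- Js -> We <- Es -> Hq -> Mf
  P2: Wn <- Js -> We <- Es -> Mf
  P3: Wn <- Js -> We <- Hq <- Es -> Mf
  P4: Wn <- Js -> We <- Hq -> Mf
  P5: Wn <- Js -> We -> Mf
  P6: Wn <- Kh -> Mf
The empty set is not sufficient: P5 (Wn <- Js -> We -> Mf) has no collider blocking it and no conditioned non-collider, so it is open.
Try {Js, Kh}:
  P1: blocked at fork node Js ∈ conditioning set.
  P2: blocked at fork node Js ∈ conditioning set.
  P3: blocked at fork node Js ∈ conditioning set.
  P4: blocked at fork node Js ∈ conditioning set.
  P5: blocked at fork node Js ∈ conditioning set.
  P6: blocked at fork node Kh ∈ conditioning set.
{Js, Kh} contains no descendant of Wn and blocks every backdoor path.
Every element of {Js, Kh} is needed (dropping Js leaves P5 open; dropping Kh leaves P6 open), so no proper subset is valid.
Among all size-2 subsets of the eligible variables, only {Js, Kh} blocks every backdoor path, so it is the unique smallest valid adjustment set.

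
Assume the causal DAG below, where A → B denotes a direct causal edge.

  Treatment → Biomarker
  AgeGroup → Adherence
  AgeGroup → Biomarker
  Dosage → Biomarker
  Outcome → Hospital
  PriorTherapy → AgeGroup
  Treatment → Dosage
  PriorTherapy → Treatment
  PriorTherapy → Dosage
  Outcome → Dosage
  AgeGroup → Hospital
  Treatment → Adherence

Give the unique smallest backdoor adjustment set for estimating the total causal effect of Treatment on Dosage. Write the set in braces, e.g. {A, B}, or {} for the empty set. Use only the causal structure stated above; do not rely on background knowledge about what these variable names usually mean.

{PriorTherapy}

Variables eligible for adjustment (non-descendants of Treatment, excluding Treatment and Dosage): {AgeGroup, Hospital, Outcome, PriorTherapy}.
Backdoor paths from Treatment to Dosage:
  P1: Treatment <- PriorTherapy -> AgeGroup -> Biomarker <- Dosage
  P2: Treatment <- PriorTherapy -> AgeGroup -> Hospital <- Outcome -> Dosage
  P3: Treatment <- PriorTherapy -> Dosage
The empty set is not sufficient: P3 (Treatment <- PriorTherapy -> Dosage) has no collider blocking it and no conditioned non-collider, so it is open.
Try {PriorTherapy}:
  P1: blocked at fork node PriorTherapy ∈ conditioning set.
  P2: blocked at fork node PriorTherapy ∈ conditioning set.
  P3: blocked at fork node PriorTherapy ∈ conditioning set.
{PriorTherapy} contains no descendant of Treatment and blocks every backdoor path.
No other singleton works — e.g. {AgeGroup} leaves P3 open — so {PriorTherapy} is the unique smallest valid adjustment set.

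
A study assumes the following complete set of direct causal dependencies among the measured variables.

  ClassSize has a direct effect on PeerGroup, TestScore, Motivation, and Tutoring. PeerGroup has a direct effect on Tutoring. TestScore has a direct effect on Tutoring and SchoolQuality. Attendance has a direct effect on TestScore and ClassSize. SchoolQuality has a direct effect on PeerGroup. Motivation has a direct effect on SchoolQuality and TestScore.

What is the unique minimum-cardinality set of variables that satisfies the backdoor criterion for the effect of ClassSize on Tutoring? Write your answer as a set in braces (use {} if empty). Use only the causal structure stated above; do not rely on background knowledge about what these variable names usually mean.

Variables eligible for adjustment (non-descendants of ClassSize, excluding ClassSize and Tutoring): {Attendance}.
Backdoor paths from ClassSize to Tutoring:
  P1: ClassSize <- Attendance -> TestScore <- Motivation -> SchoolQuality -> PeerGroup -> Tutoring
  P2: ClassSize <- Attendance -> TestScore -> SchoolQuality -> PeerGroup -> Tutoring
  P3: ClassSize <- Attendance -> TestScore -> Tutoring
The empty set is not sufficient: P2 (ClassSize <- Attendance -> TestScore -> SchoolQuality -> PeerGroup -> Tutoring) has no collider blocking it and no conditioned non-collider, so it is open.
Try {Attendance}:
  P1: blocked at fork node Attendance ∈ conditioning set.
  P2: blocked at fork node Attendance ∈ conditioning set.
  P3: blocked at fork node Attendance ∈ conditioning set.
{Attendance} contains no descendant of ClassSize and blocks every backdoor path.
{Attendance} is the unique smallest valid adjustment set.

{Attendance}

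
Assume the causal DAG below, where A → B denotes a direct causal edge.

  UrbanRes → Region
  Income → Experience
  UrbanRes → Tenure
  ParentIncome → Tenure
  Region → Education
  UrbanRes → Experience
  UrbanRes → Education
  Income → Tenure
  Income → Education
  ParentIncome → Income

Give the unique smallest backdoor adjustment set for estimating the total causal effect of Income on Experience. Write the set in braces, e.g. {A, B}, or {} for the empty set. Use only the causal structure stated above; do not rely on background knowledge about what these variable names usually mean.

Variables eligible for adjustment (non-descendants of Income, excluding Income and Experience): {ParentIncome, Region, UrbanRes}.
Backdoor paths from Income to Experience:
  P1: Income <- ParentIncome -> Tenure <- UrbanRes -> Experience
Each backdoor path contains an unconditioned collider, so every path is already blocked with the empty conditioning set:
  P1: blocked at collider Tenure (neither it nor any descendant is in the conditioning set).
The empty set is therefore the unique smallest valid set.

{}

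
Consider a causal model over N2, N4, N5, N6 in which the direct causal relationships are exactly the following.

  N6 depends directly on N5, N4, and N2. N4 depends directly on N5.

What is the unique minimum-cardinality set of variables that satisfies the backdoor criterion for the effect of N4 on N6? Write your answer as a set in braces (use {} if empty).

{N5}

Variables eligible for adjustment (non-descendants of N4, excluding N4 and N6): {N2, N5}.
Backdoor paths from N4 to N6:
  P1: N4 <- N5 -> N6
The empty set is not sufficient: P1 (N4 <- N5 -> N6) has no collider blocking it and no conditioned non-collider, so it is open.
Try {N5}:
  P1: blocked at fork node N5 ∈ conditioning set.
{N5} contains no descendant of N4 and blocks every backdoor path.
No other singleton works — e.g. {N2} leaves P1 open — so {N5} is the unique smallest valid adjustment set.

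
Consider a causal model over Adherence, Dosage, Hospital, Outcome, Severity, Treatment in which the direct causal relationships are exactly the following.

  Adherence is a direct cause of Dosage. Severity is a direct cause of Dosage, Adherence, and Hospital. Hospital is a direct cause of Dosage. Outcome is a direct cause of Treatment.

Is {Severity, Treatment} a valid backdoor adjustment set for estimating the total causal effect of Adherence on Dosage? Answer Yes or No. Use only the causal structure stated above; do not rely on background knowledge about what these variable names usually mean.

Backdoor paths from Adherence to Dosage (paths whose first edge points into Adherence):
  P1: Adherence <- Severity -> Hospital -> Dosage
  P2: Adherence <- Severity -> Dosage
Condition 1 (no descendant of Adherence in the set): holds — descendants of Adherence are {Dosage}; none are in {Severity, Treatment}.
Condition 2 (every backdoor path blocked by {Severity, Treatment}):
  P1: blocked at fork node Severity ∈ conditioning set.
  P2: blocked at fork node Severity ∈ conditioning set.
{Severity, Treatment} satisfies the backdoor criterion.

Yes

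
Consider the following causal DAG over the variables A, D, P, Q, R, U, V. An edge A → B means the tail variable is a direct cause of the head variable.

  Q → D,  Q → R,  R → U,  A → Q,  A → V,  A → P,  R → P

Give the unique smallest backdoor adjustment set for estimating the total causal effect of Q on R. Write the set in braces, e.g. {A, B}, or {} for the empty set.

{}

Variables eligible for adjustment (non-descendants of Q, excluding Q and R): {A, V}.
Backdoor paths from Q to R:
  P1: Q <- A -> P <- R
Each backdoor path contains an unconditioned collider, so every path is already blocked with the empty conditioning set:
  P1: blocked at collider P (neither it nor any descendant is in the conditioning set).
The empty set is therefore the unique smallest valid set.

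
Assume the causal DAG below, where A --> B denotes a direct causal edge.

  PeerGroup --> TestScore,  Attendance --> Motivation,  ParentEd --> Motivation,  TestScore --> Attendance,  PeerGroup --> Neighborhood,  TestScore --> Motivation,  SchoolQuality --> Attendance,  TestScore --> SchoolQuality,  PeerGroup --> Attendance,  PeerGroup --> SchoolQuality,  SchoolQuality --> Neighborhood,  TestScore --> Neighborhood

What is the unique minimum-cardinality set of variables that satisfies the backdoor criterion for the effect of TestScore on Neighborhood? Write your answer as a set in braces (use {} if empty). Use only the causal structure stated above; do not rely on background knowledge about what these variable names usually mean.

{PeerGroup}

Variables eligible for adjustment (non-descendants of TestScore, excluding TestScore and Neighborhood): {ParentEd, PeerGroup}.
Backdoor paths from TestScore to Neighborhood:
  P1: TestScore <- PeerGroup -> SchoolQuality -> Neighborhood
  P2: TestScore <- PeerGroup -> Neighborhood
  P3: TestScore <- PeerGroup -> Attendance <- SchoolQuality -> Neighborhood
The empty set is not sufficient: P1 (TestScore <- PeerGroup -> SchoolQuality -> Neighborhood) has no collider blocking it and no conditioned non-collider, so it is open.
Try {PeerGroup}:
  P1: blocked at fork node PeerGroup ∈ conditioning set.
  P2: blocked at fork node PeerGroup ∈ conditioning set.
  P3: blocked at fork node PeerGroup ∈ conditioning set.
{PeerGroup} contains no descendant of TestScore and blocks every backdoor path.
No other singleton works — e.g. {ParentEd} leaves P1 open — so {PeerGroup} is the unique smallest valid adjustment set.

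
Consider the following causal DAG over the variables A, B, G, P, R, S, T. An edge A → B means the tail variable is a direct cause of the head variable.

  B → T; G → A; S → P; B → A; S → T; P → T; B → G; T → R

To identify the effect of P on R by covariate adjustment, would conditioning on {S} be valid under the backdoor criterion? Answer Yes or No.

Backdoor paths from P to R (paths whose first edge points into P):
  P1: P <- S -> T -> R
Condition 1 (no descendant of P in the set): holds — descendants of P are {R, T}; none are in {S}.
Condition 2 (every backdoor path blocked by {S}):
  P1: blocked at fork node S ∈ conditioning set.
{S} satisfies the backdoor criterion.

Yes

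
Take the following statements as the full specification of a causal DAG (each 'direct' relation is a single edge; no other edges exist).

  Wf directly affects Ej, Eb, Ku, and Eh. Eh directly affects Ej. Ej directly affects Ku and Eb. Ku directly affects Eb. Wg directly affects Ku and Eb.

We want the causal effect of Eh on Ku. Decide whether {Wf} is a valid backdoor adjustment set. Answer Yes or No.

Yes

Backdoor paths from Eh to Ku (paths whose first edge points into Eh):
  P1: Eh <- Wf -> Ej -> Ku
  P2: Eh <- Wf -> Ej -> Eb <- Wg -> Ku
  P3: Eh <- Wf -> Ej -> Eb <- Ku
  P4: Eh <- Wf -> Ku
  P5: Eh <- Wf -> Eb <- Wg -> Ku
  P6: Eh <- Wf -> Eb <- Ej -> Ku
  P7: Eh <- Wf -> Eb <- Ku
Condition 1 (no descendant of Eh in the set): holds — descendants of Eh are {Eb, Ej, Ku}; none are in {Wf}.
Condition 2 (every backdoor path blocked by {Wf}):
  P1: blocked at fork node Wf ∈ conditioning set.
  P2: blocked at fork node Wf ∈ conditioning set.
  P3: blocked at fork node Wf ∈ conditioning set.
  P4: blocked at fork node Wf ∈ conditioning set.
  P5: blocked at fork node Wf ∈ conditioning set.
  P6: blocked at fork node Wf ∈ conditioning set.
  P7: blocked at fork node Wf ∈ conditioning set.
{Wf} satisfies the backdoor criterion.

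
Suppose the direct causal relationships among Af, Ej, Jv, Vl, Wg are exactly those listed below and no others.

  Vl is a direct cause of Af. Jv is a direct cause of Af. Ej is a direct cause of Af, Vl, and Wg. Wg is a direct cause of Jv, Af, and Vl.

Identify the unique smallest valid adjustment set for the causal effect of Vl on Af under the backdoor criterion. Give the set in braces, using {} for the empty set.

Variables eligible for adjustment (non-descendants of Vl, excluding Vl and Af): {Ej, Jv, Wg}.
Backdoor paths from Vl to Af:
  P1: Vl <- Ej -> Wg -> Jv -> Af
  P2: Vl <- Ej -> Wg -> Af
  P3: Vl <- Ej -> Af
  P4: Vl <- Wg <- Ej -> Af
  P5: Vl <- Wg -> Jv -> Af
  P6: Vl <- Wg -> Af
The empty set is not sufficient: P1 (Vl <- Ej -> Wg -> Jv -> Af) has no collider blocking it and no conditioned non-collider, so it is open.
Try {Ej, Wg}:
  P1: blocked at fork node Ej ∈ conditioning set.
  P2: blocked at fork node Ej ∈ conditioning set.
  P3: blocked at fork node Ej ∈ conditioning set.
  P4: blocked at chain node Wg ∈ conditioning set.
  P5: blocked at fork node Wg ∈ conditioning set.
  P6: blocked at fork node Wg ∈ conditioning set.
{Ej, Wg} contains no descendant of Vl and blocks every backdoor path.
Every element of {Ej, Wg} is needed (dropping Ej leaves P3 open; dropping Wg leaves P5 open), so no proper subset is valid.
Among all size-2 subsets of the eligible variables, only {Ej, Wg} blocks every backdoor path, so it is the unique smallest valid adjustment set.

{Ej, Wg}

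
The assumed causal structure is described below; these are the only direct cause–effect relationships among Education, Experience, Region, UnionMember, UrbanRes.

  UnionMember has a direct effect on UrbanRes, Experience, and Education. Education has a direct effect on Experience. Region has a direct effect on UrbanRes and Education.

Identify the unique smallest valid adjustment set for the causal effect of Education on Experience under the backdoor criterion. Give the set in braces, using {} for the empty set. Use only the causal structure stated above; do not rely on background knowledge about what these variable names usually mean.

Variables eligible for adjustment (non-descendants of Education, excluding Education and Experience): {Region, UnionMember, UrbanRes}.
Backdoor paths from Education to Experience:
  P1: Education <- UnionMember -> Experience
  P2: Education <- Region -> UrbanRes <- UnionMember -> Experience
The empty set is not sufficient: P1 (Education <- UnionMember -> Experience) has no collider blocking it and no conditioned non-collider, so it is open.
Try {UnionMember}:
  P1: blocked at fork node UnionMember ∈ conditioning set.
  P2: blocked at collider UrbanRes (neither it nor any descendant is in the conditioning set).
{UnionMember} contains no descendant of Education and blocks every backdoor path.
No other singleton works — e.g. {Region} leaves P1 open — so {UnionMember} is the unique smallest valid adjustment set.

{UnionMember}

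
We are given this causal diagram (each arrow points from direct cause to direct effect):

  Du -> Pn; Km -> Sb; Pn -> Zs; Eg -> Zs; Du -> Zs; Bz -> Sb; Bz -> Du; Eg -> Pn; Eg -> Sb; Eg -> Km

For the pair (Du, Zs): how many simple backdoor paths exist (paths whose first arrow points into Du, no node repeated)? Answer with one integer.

4

A backdoor path from Du to Zs is any simple undirected path whose first edge points into Du (i.e. leaves Du via a parent).
Parents of Du: {Bz}.
Enumerating:
  P1: Du <- Bz -> Sb <- Eg -> Pn -> Zs
  P2: Du <- Bz -> Sb <- Eg -> Zs
  P3: Du <- Bz -> Sb <- Km <- Eg -> Pn -> Zs
  P4: Du <- Bz -> Sb <- Km <- Eg -> Zs
That exhausts the simple backdoor paths. Count: 4.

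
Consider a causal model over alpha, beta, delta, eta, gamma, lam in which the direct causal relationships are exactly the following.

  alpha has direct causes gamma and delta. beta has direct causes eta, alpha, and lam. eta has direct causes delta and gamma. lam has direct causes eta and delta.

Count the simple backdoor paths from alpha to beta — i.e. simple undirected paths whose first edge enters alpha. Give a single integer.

A backdoor path from alpha to beta is any simple undirected path whose first edge points into alpha (i.e. leaves alpha via a parent).
Parents of alpha: {delta, gamma}.
Enumerating:
  P1: alpha <- gamma -> eta <- delta -> lam -> beta
  P2: alpha <- gamma -> eta -> lam -> beta
  P3: alpha <- gamma -> eta -> beta
  P4: alpha <- delta -> eta -> lam -> beta
  P5: alpha <- delta -> eta -> beta
  P6: alpha <- delta -> lam <- eta -> beta
  P7: alpha <- delta -> lam -> beta
That exhausts the simple backdoor paths. Count: 7.

7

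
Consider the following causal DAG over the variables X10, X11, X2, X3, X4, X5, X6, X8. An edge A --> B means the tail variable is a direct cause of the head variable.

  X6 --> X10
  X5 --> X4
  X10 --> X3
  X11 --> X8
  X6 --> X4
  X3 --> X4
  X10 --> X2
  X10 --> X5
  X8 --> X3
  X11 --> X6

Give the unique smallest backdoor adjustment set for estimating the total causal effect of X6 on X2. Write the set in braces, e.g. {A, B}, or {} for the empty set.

{}

Variables eligible for adjustment (non-descendants of X6, excluding X6 and X2): {X11, X8}.
Backdoor paths from X6 to X2:
  P1: X6 <- X11 -> X8 -> X3 <- X10 -> X2
  P2: X6 <- X11 -> X8 -> X3 -> X4 <- X5 <- X10 -> X2
Each backdoor path contains an unconditioned collider, so every path is already blocked with the empty conditioning set:
  P1: blocked at collider X3 (neither it nor any descendant is in the conditioning set).
  P2: blocked at collider X4 (neither it nor any descendant is in the conditioning set).
The empty set is therefore the unique smallest valid set.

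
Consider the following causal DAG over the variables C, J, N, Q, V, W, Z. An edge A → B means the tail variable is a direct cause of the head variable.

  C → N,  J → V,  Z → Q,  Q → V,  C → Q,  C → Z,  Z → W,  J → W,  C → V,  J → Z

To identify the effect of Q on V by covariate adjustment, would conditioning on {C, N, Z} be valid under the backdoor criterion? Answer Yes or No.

Yes

Backdoor paths from Q to V (paths whose first edge points into Q):
  P1: Q <- C -> Z <- J -> V
  P2: Q <- C -> Z -> W <- J -> V
  P3: Q <- C -> V
  P4: Q <- Z <- C -> V
  P5: Q <- Z <- J -> V
  P6: Q <- Z -> W <- J -> V
Condition 1 (no descendant of Q in the set): holds — descendants of Q are {V}; none are in {C, N, Z}.
Condition 2 (every backdoor path blocked by {C, N, Z}):
  P1: blocked at fork node C ∈ conditioning set.
  P2: blocked at fork node C ∈ conditioning set.
  P3: blocked at fork node C ∈ conditioning set.
  P4: blocked at chain node Z ∈ conditioning set.
  P5: blocked at chain node Z ∈ conditioning set.
  P6: blocked at fork node Z ∈ conditioning set.
{C, N, Z} satisfies the backdoor criterion.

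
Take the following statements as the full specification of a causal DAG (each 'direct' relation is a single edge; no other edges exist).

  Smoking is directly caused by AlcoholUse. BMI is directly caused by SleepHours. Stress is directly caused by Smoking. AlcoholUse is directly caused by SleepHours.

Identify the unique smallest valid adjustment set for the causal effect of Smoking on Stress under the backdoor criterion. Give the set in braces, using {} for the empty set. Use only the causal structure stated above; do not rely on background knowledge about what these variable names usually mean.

Variables eligible for adjustment (non-descendants of Smoking, excluding Smoking and Stress): {AlcoholUse, BMI, SleepHours}.
Backdoor paths from Smoking to Stress:
  (none)
With no backdoor paths the empty set already satisfies the criterion, and it is trivially minimal.

{}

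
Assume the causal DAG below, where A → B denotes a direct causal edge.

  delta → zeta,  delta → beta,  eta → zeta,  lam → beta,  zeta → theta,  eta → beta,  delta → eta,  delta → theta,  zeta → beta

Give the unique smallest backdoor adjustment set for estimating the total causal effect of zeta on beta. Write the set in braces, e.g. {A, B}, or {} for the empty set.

{delta, eta}

Variables eligible for adjustment (non-descendants of zeta, excluding zeta and beta): {delta, eta, lam}.
Backdoor paths from zeta to beta:
  P1: zeta <- delta -> eta -> beta
  P2: zeta <- delta -> beta
  P3: zeta <- eta <- delta -> beta
  P4: zeta <- eta -> beta
The empty set is not sufficient: P1 (zeta <- delta -> eta -> beta) has no collider blocking it and no conditioned non-collider, so it is open.
Try {delta, eta}:
  P1: blocked at fork node delta ∈ conditioning set.
  P2: blocked at fork node delta ∈ conditioning set.
  P3: blocked at chain node eta ∈ conditioning set.
  P4: blocked at fork node eta ∈ conditioning set.
{delta, eta} contains no descendant of zeta and blocks every backdoor path.
Every element of {delta, eta} is needed (dropping delta leaves P2 open; dropping eta leaves P4 open), so no proper subset is valid.
Among all size-2 subsets of the eligible variables, only {delta, eta} blocks every backdoor path, so it is the unique smallest valid adjustment set.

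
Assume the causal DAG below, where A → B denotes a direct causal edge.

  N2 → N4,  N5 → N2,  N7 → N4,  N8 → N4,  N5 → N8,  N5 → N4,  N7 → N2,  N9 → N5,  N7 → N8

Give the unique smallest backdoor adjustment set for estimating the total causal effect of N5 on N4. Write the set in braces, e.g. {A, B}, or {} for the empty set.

{}

Variables eligible for adjustment (non-descendants of N5, excluding N5 and N4): {N7, N9}.
Backdoor paths from N5 to N4:
  (none)
With no backdoor paths the empty set already satisfies the criterion, and it is trivially minimal.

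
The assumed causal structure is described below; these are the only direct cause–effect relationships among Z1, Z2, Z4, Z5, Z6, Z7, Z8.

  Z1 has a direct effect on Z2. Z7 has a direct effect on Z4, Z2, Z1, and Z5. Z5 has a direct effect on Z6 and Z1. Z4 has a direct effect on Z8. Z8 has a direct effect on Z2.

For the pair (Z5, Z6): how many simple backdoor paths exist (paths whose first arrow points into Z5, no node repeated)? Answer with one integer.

A backdoor path from Z5 to Z6 is any simple undirected path whose first edge points into Z5 (i.e. leaves Z5 via a parent).
Parents of Z5: {Z7}.
No simple path from any parent of Z5 reaches Z6 without revisiting Z5, so there are no backdoor paths.

0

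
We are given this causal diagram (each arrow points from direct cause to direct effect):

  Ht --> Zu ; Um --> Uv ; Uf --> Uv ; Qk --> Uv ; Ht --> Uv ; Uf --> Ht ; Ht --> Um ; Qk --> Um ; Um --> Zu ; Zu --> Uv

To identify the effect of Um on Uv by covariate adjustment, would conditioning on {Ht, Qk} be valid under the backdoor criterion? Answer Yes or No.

Backdoor paths from Um to Uv (paths whose first edge points into Um):
  P1: Um <- Qk -> Uv
  P2: Um <- Ht <- Uf -> Uv
  P3: Um <- Ht -> Zu -> Uv
  P4: Um <- Ht -> Uv
Condition 1 (no descendant of Um in the set): holds — descendants of Um are {Uv, Zu}; none are in {Ht, Qk}.
Condition 2 (every backdoor path blocked by {Ht, Qk}):
  P1: blocked at fork node Qk ∈ conditioning set.
  P2: blocked at chain node Ht ∈ conditioning set.
  P3: blocked at fork node Ht ∈ conditioning set.
  P4: blocked at fork node Ht ∈ conditioning set.
{Ht, Qk} satisfies the backdoor criterion.

Yes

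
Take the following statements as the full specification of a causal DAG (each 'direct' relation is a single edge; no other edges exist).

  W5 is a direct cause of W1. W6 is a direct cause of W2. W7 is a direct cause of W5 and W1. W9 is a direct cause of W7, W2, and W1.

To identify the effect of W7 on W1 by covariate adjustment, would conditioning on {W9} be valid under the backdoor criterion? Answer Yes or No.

Yes

Backdoor paths from W7 to W1 (paths whose first edge points into W7):
  P1: W7 <- W9 -> W1
Condition 1 (no descendant of W7 in the set): holds — descendants of W7 are {W1, W5}; none are in {W9}.
Condition 2 (every backdoor path blocked by {W9}):
  P1: blocked at fork node W9 ∈ conditioning set.
{W9} satisfies the backdoor criterion.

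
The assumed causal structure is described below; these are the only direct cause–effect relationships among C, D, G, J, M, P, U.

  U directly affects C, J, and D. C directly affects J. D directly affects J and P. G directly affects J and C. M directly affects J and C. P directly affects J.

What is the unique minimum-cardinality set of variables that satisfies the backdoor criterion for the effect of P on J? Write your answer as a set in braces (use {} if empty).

{D}

Variables eligible for adjustment (non-descendants of P, excluding P and J): {C, D, G, M, U}.
Backdoor paths from P to J:
  P1: P <- D <- U -> C <- G -> J
  P2: P <- D <- U -> C <- M -> J
  P3: P <- D <- U -> C -> J
  P4: P <- D <- U -> J
  P5: P <- D -> J
The empty set is not sufficient: P3 (P <- D <- U -> C -> J) has no collider blocking it and no conditioned non-collider, so it is open.
Try {D}:
  P1: blocked at chain node D ∈ conditioning set.
  P2: blocked at chain node D ∈ conditioning set.
  P3: blocked at chain node D ∈ conditioning set.
  P4: blocked at chain node D ∈ conditioning set.
  P5: blocked at fork node D ∈ conditioning set.
{D} contains no descendant of P and blocks every backdoor path.
No other singleton works — e.g. {G} leaves P3 open — so {D} is the unique smallest valid adjustment set.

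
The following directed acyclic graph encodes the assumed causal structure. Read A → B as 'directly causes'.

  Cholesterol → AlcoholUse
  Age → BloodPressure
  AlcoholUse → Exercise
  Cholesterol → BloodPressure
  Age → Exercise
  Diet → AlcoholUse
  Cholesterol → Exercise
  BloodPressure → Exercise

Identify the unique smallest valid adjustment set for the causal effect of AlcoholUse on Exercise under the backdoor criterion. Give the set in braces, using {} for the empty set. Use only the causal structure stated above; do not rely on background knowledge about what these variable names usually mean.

{Cholesterol}

Variables eligible for adjustment (non-descendants of AlcoholUse, excluding AlcoholUse and Exercise): {Age, BloodPressure, Cholesterol, Diet}.
Backdoor paths from AlcoholUse to Exercise:
  P1: AlcoholUse <- Cholesterol -> BloodPressure <- Age -> Exercise
  P2: AlcoholUse <- Cholesterol -> BloodPressure -> Exercise
  P3: AlcoholUse <- Cholesterol -> Exercise
The empty set is not sufficient: P2 (AlcoholUse <- Cholesterol -> BloodPressure -> Exercise) has no collider blocking it and no conditioned non-collider, so it is open.
Try {Cholesterol}:
  P1: blocked at fork node Cholesterol ∈ conditioning set.
  P2: blocked at fork node Cholesterol ∈ conditioning set.
  P3: blocked at fork node Cholesterol ∈ conditioning set.
{Cholesterol} contains no descendant of AlcoholUse and blocks every backdoor path.
No other singleton works — e.g. {Diet} leaves P2 open — so {Cholesterol} is the unique smallest valid adjustment set.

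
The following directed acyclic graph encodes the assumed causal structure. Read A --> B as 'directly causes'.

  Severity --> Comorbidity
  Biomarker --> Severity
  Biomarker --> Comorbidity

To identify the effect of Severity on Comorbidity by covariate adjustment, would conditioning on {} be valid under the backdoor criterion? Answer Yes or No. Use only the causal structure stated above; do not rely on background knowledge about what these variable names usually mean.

No

Backdoor paths from Severity to Comorbidity (paths whose first edge points into Severity):
  P1: Severity <- Biomarker -> Comorbidity
Condition 1 (no descendant of Severity in the set): holds — descendants of Severity are {Comorbidity}; none are in {}.
Condition 2 (every backdoor path blocked by {}):
  P1: open — no interior node is in the conditioning set.
{} does not satisfy the backdoor criterion.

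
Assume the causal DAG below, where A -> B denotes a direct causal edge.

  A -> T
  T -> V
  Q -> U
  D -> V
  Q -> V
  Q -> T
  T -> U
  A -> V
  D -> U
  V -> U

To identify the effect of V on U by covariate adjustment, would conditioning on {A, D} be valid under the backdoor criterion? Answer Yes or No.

No

Backdoor paths from V to U (paths whose first edge points into V):
  P1: V <- D -> U
  P2: V <- Q -> T -> U
  P3: V <- Q -> U
  P4: V <- A -> T <- Q -> U
  P5: V <- A -> T -> U
  P6: V <- T <- Q -> U
  P7: V <- T -> U
Condition 1 (no descendant of V in the set): holds — descendants of V are {U}; none are in {A, D}.
Condition 2 (every backdoor path blocked by {A, D}):
  P1: blocked at fork node D ∈ conditioning set.
  P2: open — no interior node is in the conditioning set.
  P3: open — no interior node is in the conditioning set.
  P4: blocked at fork node A ∈ conditioning set.
  P5: blocked at fork node A ∈ conditioning set.
  P6: open — no interior node is in the conditioning set.
  P7: open — no interior node is in the conditioning set.
{A, D} does not satisfy the backdoor criterion.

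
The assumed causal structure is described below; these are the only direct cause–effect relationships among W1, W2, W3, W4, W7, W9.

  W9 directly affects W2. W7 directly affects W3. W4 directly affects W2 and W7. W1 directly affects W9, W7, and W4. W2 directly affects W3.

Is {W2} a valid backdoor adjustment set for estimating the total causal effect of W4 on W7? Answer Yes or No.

Backdoor paths from W4 to W7 (paths whose first edge points into W4):
  P1: W4 <- W1 -> W9 -> W2 -> W3 <- W7
  P2: W4 <- W1 -> W7
Condition 1 (no descendant of W4 in the set): FAILS — W2 is a descendant of W4.
Condition 2 (every backdoor path blocked by {W2}):
  P1: blocked at chain node W2 ∈ conditioning set.
  P2: open — no interior node is in the conditioning set.
{W2} does not satisfy the backdoor criterion.

No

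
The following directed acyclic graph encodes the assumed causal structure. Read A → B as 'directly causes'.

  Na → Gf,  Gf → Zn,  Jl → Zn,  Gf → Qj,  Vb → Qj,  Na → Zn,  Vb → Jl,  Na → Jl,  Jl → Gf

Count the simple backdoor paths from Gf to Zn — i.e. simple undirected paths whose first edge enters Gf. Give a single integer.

4

A backdoor path from Gf to Zn is any simple undirected path whose first edge points into Gf (i.e. leaves Gf via a parent).
Parents of Gf: {Jl, Na}.
Enumerating:
  P1: Gf <- Na -> Jl -> Zn
  P2: Gf <- Na -> Zn
  P3: Gf <- Jl <- Na -> Zn
  P4: Gf <- Jl -> Zn
That exhausts the simple backdoor paths. Count: 4.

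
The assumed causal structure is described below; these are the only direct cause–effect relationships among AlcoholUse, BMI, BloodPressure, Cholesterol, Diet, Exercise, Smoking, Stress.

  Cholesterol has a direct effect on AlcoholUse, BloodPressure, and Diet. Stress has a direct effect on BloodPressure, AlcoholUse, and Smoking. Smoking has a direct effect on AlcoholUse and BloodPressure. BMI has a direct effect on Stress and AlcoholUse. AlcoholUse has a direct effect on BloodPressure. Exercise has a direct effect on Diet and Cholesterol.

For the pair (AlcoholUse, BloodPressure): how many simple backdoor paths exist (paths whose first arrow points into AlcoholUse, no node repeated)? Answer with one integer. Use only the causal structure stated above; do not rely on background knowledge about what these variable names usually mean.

A backdoor path from AlcoholUse to BloodPressure is any simple undirected path whose first edge points into AlcoholUse (i.e. leaves AlcoholUse via a parent).
Parents of AlcoholUse: {BMI, Cholesterol, Smoking, Stress}.
Enumerating:
  P1: AlcoholUse <- BMI -> Stress -> Smoking -> BloodPressure
  P2: AlcoholUse <- BMI -> Stress -> BloodPressure
  P3: AlcoholUse <- Stress -> Smoking -> BloodPressure
  P4: AlcoholUse <- Stress -> BloodPressure
  P5: AlcoholUse <- Cholesterol -> BloodPressure
  P6: AlcoholUse <- Smoking <- Stress -> BloodPressure
  P7: AlcoholUse <- Smoking -> BloodPressure
That exhausts the simple backdoor paths. Count: 7.

7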